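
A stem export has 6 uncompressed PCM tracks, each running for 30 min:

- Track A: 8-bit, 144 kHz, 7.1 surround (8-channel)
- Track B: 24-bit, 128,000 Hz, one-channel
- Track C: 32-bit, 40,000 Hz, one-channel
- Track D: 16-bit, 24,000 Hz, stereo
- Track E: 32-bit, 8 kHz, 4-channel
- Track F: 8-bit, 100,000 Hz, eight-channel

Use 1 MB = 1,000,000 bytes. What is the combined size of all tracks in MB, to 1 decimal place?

4896.0 MB

30 min = 1,800 s.
Track A: 144,000 × 1,800 × 1 × 8 = 2,073,600,000 bytes.
Track B: 128,000 × 1,800 × 3 × 1 = 691,200,000 bytes.
Track C: 40,000 × 1,800 × 4 × 1 = 288,000,000 bytes.
Track D: 24,000 × 1,800 × 2 × 2 = 172,800,000 bytes.
Track E: 8,000 × 1,800 × 4 × 4 = 230,400,000 bytes.
Track F: 100,000 × 1,800 × 1 × 8 = 1,440,000,000 bytes.
Total = 4,896,000,000 bytes = 4896.0 MB.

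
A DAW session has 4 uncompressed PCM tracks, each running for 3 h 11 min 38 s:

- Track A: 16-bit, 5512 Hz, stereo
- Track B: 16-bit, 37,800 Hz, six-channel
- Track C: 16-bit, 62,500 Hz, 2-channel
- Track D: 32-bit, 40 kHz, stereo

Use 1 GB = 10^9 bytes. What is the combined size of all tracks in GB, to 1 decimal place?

3 h 11 min 38 s = 11,498 s.
Track A: 5,512 × 11,498 × 2 × 2 = 253,507,904 bytes.
Track B: 37,800 × 11,498 × 2 × 6 = 5,215,492,800 bytes.
Track C: 62,500 × 11,498 × 2 × 2 = 2,874,500,000 bytes.
Track D: 40,000 × 11,498 × 4 × 2 = 3,679,360,000 bytes.
Total = 12,022,860,704 bytes = 12.0 GB.

12.0 GB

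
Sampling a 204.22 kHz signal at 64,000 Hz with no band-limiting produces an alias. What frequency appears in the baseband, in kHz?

Nyquist = 64,000/2 = 32,000 Hz; 204,220 Hz exceeds it.
Alias = |204,220 − 3×64,000| = |204,220 − 192,000| = 12,220 Hz = 12.22 kHz.

12.22 kHz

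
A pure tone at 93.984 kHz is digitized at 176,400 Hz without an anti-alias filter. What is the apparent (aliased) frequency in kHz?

82.416 kHz

Nyquist = 176,400/2 = 88,200 Hz; 93,984 Hz exceeds it.
Alias = |93,984 − 1×176,400| = |93,984 − 176,400| = 82,416 Hz = 82.416 kHz.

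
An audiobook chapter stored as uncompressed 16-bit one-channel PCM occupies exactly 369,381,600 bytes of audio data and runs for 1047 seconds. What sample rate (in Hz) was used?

Bytes = sample_rate × seconds × bytes_per_sample × channels.
sample_rate = 369,381,600 / (1,047 × 2 × 1) = 369,381,600 / 2,094 = 176,400 Hz.

176,400 Hz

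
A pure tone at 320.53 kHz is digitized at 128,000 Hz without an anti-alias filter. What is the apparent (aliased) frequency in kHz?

Nyquist = 128,000/2 = 64,000 Hz; 320,530 Hz exceeds it.
Alias = |320,530 − 3×128,000| = |320,530 − 384,000| = 63,470 Hz = 63.47 kHz.

63.47 kHz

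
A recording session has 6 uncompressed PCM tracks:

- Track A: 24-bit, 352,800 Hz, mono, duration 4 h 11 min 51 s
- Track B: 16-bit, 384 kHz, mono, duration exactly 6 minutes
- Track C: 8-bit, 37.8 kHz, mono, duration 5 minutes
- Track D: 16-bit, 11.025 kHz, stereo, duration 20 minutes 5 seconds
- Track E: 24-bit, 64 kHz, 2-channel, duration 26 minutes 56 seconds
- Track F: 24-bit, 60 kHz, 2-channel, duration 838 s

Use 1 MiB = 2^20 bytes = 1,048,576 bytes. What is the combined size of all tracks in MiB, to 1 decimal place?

16457.2 MiB

Track A: 4 h 11 min 51 s = 15,111 s; 352,800 × 15,111 × 3 × 1 = 15,993,482,400 bytes.
Track B: exactly 6 minutes = 360 s; 384,000 × 360 × 2 × 1 = 276,480,000 bytes.
Track C: 5 minutes = 300 s; 37,800 × 300 × 1 × 1 = 11,340,000 bytes.
Track D: 20 minutes 5 seconds = 1,205 s; 11,025 × 1,205 × 2 × 2 = 53,140,500 bytes.
Track E: 26 minutes 56 seconds = 1,616 s; 64,000 × 1,616 × 3 × 2 = 620,544,000 bytes.
Track F: 60,000 × 838 × 3 × 2 = 301,680,000 bytes.
Total = 17,256,666,900 bytes = 16457.2 MiB.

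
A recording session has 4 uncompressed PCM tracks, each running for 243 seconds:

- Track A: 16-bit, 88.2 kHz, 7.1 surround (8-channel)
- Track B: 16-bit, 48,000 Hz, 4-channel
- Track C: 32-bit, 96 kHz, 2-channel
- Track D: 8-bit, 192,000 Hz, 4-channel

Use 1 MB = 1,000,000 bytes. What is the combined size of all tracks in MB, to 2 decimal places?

Track A: 88,200 × 243 × 2 × 8 = 342,921,600 bytes.
Track B: 48,000 × 243 × 2 × 4 = 93,312,000 bytes.
Track C: 96,000 × 243 × 4 × 2 = 186,624,000 bytes.
Track D: 192,000 × 243 × 1 × 4 = 186,624,000 bytes.
Total = 809,481,600 bytes = 809.48 MB.

809.48 MB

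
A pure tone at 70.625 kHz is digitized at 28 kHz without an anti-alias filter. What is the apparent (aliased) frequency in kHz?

Nyquist = 28,000/2 = 14,000 Hz; 70,625 Hz exceeds it.
Alias = |70,625 − 3×28,000| = |70,625 − 84,000| = 13,375 Hz = 13.375 kHz.

13.375 kHz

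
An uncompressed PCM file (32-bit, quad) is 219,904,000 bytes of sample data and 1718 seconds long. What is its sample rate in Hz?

Bytes = sample_rate × seconds × bytes_per_sample × channels.
sample_rate = 219,904,000 / (1,718 × 4 × 4) = 219,904,000 / 27,488 = 8,000 Hz.

8,000 Hz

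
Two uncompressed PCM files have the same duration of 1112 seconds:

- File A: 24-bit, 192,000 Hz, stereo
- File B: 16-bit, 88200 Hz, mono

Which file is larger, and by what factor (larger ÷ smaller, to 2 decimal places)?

File A: 192,000 × 3 × 2 = 1,152,000 bytes/s.
File B: 88,200 × 2 × 1 = 176,400 bytes/s.
File A is larger; ratio = 1,281,024,000 / 196,156,800 = 6.53.

File A, by a factor of 6.53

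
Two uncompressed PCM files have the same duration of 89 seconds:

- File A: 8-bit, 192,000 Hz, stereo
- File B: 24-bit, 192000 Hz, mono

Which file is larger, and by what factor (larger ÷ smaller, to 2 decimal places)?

File A: 192,000 × 1 × 2 = 384,000 bytes/s.
File B: 192,000 × 3 × 1 = 576,000 bytes/s.
File B is larger; ratio = 51,264,000 / 34,176,000 = 1.50.

File B, by a factor of 1.50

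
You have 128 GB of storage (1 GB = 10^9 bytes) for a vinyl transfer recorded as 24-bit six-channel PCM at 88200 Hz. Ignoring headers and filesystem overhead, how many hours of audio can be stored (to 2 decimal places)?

Uncompressed byte rate = 88,200 × 3 × 6 = 1,587,600 bytes/s.
Capacity = 128 × 1,000,000,000 = 128,000,000,000 bytes.
128,000,000,000 / 1,587,600 ≈ 80624.84 s → 22.40 hours.

22.40 hours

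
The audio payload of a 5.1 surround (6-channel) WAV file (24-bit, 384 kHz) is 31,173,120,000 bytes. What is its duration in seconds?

4,510 seconds

Byte rate = 384,000 × 3 × 6 = 6,912,000 bytes/s.
Duration = 31,173,120,000 / 6,912,000 = 4,510 s.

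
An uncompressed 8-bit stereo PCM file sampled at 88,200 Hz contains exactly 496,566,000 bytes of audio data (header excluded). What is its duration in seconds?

2,815 seconds

Byte rate = 88,200 × 1 × 2 = 176,400 bytes/s.
Duration = 496,566,000 / 176,400 = 2,815 s.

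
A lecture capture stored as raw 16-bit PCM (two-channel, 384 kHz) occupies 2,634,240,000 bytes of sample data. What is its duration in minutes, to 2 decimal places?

28.58 minutes

Byte rate = 384,000 × 2 × 2 = 1,536,000 bytes/s.
Duration = 2,634,240,000 / 1,536,000 = 1,715 s.
1,715 s / 60 = 28.58 minutes.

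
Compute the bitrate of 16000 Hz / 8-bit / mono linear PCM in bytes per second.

Bit rate = 16,000 × 8 × 1 = 128,000 bits/s.
128,000 / 8 = 16,000 bytes/s.

16,000 bytes/s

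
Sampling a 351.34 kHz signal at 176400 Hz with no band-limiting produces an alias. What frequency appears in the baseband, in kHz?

Nyquist = 176,400/2 = 88,200 Hz; 351,340 Hz exceeds it.
Alias = |351,340 − 2×176,400| = |351,340 − 352,800| = 1,460 Hz = 1.46 kHz.

1.46 kHz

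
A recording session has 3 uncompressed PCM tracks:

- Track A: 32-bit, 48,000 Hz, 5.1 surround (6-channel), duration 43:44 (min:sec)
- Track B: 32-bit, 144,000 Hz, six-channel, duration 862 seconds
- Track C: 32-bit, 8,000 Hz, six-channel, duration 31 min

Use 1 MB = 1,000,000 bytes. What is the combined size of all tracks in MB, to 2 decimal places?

Track A: 43:44 (min:sec) = 2,624 s; 48,000 × 2,624 × 4 × 6 = 3,022,848,000 bytes.
Track B: 144,000 × 862 × 4 × 6 = 2,979,072,000 bytes.
Track C: 31 min = 1,860 s; 8,000 × 1,860 × 4 × 6 = 357,120,000 bytes.
Total = 6,359,040,000 bytes = 6359.04 MB.

6359.04 MB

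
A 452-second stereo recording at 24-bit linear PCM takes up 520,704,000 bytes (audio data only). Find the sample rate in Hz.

192,000 Hz

Bytes = sample_rate × seconds × bytes_per_sample × channels.
sample_rate = 520,704,000 / (452 × 3 × 2) = 520,704,000 / 2,712 = 192,000 Hz.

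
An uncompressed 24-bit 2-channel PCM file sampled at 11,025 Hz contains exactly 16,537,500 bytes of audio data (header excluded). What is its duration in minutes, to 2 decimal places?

4.17 minutes

Byte rate = 11,025 × 3 × 2 = 66,150 bytes/s.
Duration = 16,537,500 / 66,150 = 250 s.
250 s / 60 = 4.17 minutes.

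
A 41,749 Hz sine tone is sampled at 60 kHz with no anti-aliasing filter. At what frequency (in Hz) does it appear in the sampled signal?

18,251 Hz

Nyquist = 60,000/2 = 30,000 Hz; 41,749 Hz exceeds it.
Alias = |41,749 − 1×60,000| = |41,749 − 60,000| = 18,251 Hz.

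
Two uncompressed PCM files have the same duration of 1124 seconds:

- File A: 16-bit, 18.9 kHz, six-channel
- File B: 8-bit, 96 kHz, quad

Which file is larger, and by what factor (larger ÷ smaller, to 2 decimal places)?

File B, by a factor of 1.69

File A: 18,900 × 2 × 6 = 226,800 bytes/s.
File B: 96,000 × 1 × 4 = 384,000 bytes/s.
File B is larger; ratio = 431,616,000 / 254,923,200 = 1.69.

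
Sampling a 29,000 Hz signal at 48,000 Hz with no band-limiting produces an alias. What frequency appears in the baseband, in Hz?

Nyquist = 48,000/2 = 24,000 Hz; 29,000 Hz exceeds it.
Alias = |29,000 − 1×48,000| = |29,000 − 48,000| = 19,000 Hz.

19,000 Hz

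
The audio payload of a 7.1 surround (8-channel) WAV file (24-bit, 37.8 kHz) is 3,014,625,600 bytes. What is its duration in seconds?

Byte rate = 37,800 × 3 × 8 = 907,200 bytes/s.
Duration = 3,014,625,600 / 907,200 = 3,323 s.

3,323 seconds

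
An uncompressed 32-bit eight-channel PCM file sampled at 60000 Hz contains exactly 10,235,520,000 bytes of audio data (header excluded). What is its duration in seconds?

5,331 seconds

Byte rate = 60,000 × 4 × 8 = 1,920,000 bytes/s.
Duration = 10,235,520,000 / 1,920,000 = 5,331 s.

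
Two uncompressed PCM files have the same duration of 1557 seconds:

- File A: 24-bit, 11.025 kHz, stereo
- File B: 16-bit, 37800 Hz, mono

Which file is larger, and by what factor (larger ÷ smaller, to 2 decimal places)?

File A: 11,025 × 3 × 2 = 66,150 bytes/s.
File B: 37,800 × 2 × 1 = 75,600 bytes/s.
File B is larger; ratio = 117,709,200 / 102,995,550 = 1.14.

File B, by a factor of 1.14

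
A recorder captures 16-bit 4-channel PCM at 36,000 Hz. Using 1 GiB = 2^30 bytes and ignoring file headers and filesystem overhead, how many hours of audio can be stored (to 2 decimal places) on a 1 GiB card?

1.04 hours

Uncompressed byte rate = 36,000 × 2 × 4 = 288,000 bytes/s.
Capacity = 1 × 1,073,741,824 = 1,073,741,824 bytes.
1,073,741,824 / 288,000 ≈ 3728.27 s → 1.04 hours.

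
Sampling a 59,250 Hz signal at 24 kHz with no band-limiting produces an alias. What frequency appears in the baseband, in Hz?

Nyquist = 24,000/2 = 12,000 Hz; 59,250 Hz exceeds it.
Alias = |59,250 − 2×24,000| = |59,250 − 48,000| = 11,250 Hz.

11,250 Hz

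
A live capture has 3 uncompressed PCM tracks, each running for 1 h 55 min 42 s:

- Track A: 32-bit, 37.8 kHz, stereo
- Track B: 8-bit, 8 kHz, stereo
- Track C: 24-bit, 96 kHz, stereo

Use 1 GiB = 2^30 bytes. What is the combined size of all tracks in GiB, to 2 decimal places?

1 h 55 min 42 s = 6,942 s.
Track A: 37,800 × 6,942 × 4 × 2 = 2,099,260,800 bytes.
Track B: 8,000 × 6,942 × 1 × 2 = 111,072,000 bytes.
Track C: 96,000 × 6,942 × 3 × 2 = 3,998,592,000 bytes.
Total = 6,208,924,800 bytes = 5.78 GiB.

5.78 GiB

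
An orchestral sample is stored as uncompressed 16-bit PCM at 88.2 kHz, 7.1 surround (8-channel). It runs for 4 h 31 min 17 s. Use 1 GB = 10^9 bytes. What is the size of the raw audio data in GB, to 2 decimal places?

22.97 GB

Duration = 4 h 31 min 17 s = 16,277 s.
Bytes = 88,200 samples/s × 16,277 s × 2 bytes/sample × 8 ch = 22,970,102,400 bytes.
22,970,102,400 / 1,000,000,000 = 22.97 GB.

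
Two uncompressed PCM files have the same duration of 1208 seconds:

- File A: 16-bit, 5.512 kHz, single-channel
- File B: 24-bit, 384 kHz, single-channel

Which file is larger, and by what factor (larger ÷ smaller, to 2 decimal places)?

File B, by a factor of 104.50

File A: 5,512 × 2 × 1 = 11,024 bytes/s.
File B: 384,000 × 3 × 1 = 1,152,000 bytes/s.
File B is larger; ratio = 1,391,616,000 / 13,316,992 = 104.50.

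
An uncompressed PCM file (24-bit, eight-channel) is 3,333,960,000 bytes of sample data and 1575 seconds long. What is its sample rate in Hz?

Bytes = sample_rate × seconds × bytes_per_sample × channels.
sample_rate = 3,333,960,000 / (1,575 × 3 × 8) = 3,333,960,000 / 37,800 = 88,200 Hz.

88,200 Hz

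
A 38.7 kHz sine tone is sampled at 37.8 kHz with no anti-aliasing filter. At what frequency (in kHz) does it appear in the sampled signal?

0.9 kHz

Nyquist = 37,800/2 = 18,900 Hz; 38,700 Hz exceeds it.
Alias = |38,700 − 1×37,800| = |38,700 − 37,800| = 900 Hz = 0.9 kHz.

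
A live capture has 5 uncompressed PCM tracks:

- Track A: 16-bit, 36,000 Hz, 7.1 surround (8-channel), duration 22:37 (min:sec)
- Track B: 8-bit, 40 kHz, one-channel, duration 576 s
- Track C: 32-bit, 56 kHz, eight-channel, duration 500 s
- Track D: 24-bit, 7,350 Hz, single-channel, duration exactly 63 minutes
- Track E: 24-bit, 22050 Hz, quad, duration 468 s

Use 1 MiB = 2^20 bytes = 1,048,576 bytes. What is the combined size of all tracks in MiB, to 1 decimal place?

Track A: 22:37 (min:sec) = 1,357 s; 36,000 × 1,357 × 2 × 8 = 781,632,000 bytes.
Track B: 40,000 × 576 × 1 × 1 = 23,040,000 bytes.
Track C: 56,000 × 500 × 4 × 8 = 896,000,000 bytes.
Track D: exactly 63 minutes = 3,780 s; 7,350 × 3,780 × 3 × 1 = 83,349,000 bytes.
Track E: 22,050 × 468 × 3 × 4 = 123,832,800 bytes.
Total = 1,907,853,800 bytes = 1819.5 MiB.

1819.5 MiB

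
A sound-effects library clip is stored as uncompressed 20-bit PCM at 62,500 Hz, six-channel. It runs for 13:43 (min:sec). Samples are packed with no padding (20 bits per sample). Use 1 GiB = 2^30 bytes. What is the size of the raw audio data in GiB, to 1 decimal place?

Duration = 13:43 (min:sec) = 823 s.
Bits = 62,500 × 823 × 20 × 6 = 6,172,500,000 bits = 771,562,500 bytes.
771,562,500 / 1,073,741,824 = 0.7 GiB.

0.7 GiB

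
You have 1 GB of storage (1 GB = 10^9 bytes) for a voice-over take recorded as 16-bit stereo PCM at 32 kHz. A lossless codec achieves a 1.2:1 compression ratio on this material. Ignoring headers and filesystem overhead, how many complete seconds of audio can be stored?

Uncompressed byte rate = 32,000 × 2 × 2 = 128,000 bytes/s.
After 1.2:1 compression, effective rate ≈ 106666.67 bytes/s.
Capacity = 1 × 1,000,000,000 = 1,000,000,000 bytes.
1,000,000,000 / effective rate ≈ 9375 s → 9,375 seconds.

9,375 seconds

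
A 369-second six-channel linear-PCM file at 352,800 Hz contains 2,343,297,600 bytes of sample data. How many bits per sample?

Bytes per sample = 2,343,297,600 / (352,800 × 369 × 6) = 2,343,297,600 / 781,099,200 = 3.
Bit depth = 3 × 8 = 24 bits.

24 bits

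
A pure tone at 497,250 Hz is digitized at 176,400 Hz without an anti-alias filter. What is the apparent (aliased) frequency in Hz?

Nyquist = 176,400/2 = 88,200 Hz; 497,250 Hz exceeds it.
Alias = |497,250 − 3×176,400| = |497,250 − 529,200| = 31,950 Hz.

31,950 Hz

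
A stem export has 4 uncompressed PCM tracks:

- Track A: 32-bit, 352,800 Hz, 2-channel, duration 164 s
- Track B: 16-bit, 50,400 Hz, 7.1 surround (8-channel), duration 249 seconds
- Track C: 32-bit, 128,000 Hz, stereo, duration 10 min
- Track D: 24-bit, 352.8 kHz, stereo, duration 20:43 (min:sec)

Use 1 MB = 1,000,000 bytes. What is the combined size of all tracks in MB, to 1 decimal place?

Track A: 352,800 × 164 × 4 × 2 = 462,873,600 bytes.
Track B: 50,400 × 249 × 2 × 8 = 200,793,600 bytes.
Track C: 10 min = 600 s; 128,000 × 600 × 4 × 2 = 614,400,000 bytes.
Track D: 20:43 (min:sec) = 1,243 s; 352,800 × 1,243 × 3 × 2 = 2,631,182,400 bytes.
Total = 3,909,249,600 bytes = 3909.2 MB.

3909.2 MB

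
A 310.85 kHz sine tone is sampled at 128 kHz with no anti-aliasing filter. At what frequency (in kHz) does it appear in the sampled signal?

54.85 kHz

Nyquist = 128,000/2 = 64,000 Hz; 310,850 Hz exceeds it.
Alias = |310,850 − 2×128,000| = |310,850 − 256,000| = 54,850 Hz = 54.85 kHz.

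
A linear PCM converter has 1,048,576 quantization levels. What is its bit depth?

log2(1,048,576) = 20.

20 bits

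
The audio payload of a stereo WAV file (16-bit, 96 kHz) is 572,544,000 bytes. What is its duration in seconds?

1,491 seconds

Byte rate = 96,000 × 2 × 2 = 384,000 bytes/s.
Duration = 572,544,000 / 384,000 = 1,491 s.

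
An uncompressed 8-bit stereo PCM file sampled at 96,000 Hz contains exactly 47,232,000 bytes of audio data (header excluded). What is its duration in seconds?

246 seconds

Byte rate = 96,000 × 1 × 2 = 192,000 bytes/s.
Duration = 47,232,000 / 192,000 = 246 s.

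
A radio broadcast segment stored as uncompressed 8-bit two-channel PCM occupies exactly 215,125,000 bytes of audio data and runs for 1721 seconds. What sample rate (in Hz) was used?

62,500 Hz

Bytes = sample_rate × seconds × bytes_per_sample × channels.
sample_rate = 215,125,000 / (1,721 × 1 × 2) = 215,125,000 / 3,442 = 62,500 Hz.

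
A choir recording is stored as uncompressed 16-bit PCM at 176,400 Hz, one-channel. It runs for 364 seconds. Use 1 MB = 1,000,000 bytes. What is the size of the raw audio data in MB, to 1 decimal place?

128.4 MB

Bytes = 176,400 samples/s × 364 s × 2 bytes/sample × 1 ch = 128,419,200 bytes.
128,419,200 / 1,000,000 = 128.4 MB.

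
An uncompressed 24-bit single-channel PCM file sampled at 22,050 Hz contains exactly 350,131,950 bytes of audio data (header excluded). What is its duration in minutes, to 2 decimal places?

Byte rate = 22,050 × 3 × 1 = 66,150 bytes/s.
Duration = 350,131,950 / 66,150 = 5,293 s.
5,293 s / 60 = 88.22 minutes.

88.22 minutes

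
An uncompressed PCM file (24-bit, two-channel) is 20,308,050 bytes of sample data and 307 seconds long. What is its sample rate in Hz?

11,025 Hz

Bytes = sample_rate × seconds × bytes_per_sample × channels.
sample_rate = 20,308,050 / (307 × 3 × 2) = 20,308,050 / 1,842 = 11,025 Hz.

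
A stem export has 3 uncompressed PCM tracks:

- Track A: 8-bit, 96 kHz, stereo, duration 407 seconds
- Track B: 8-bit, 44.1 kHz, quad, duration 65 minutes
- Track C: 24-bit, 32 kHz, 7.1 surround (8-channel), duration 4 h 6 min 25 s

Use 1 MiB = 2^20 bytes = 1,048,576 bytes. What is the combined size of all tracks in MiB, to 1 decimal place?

Track A: 96,000 × 407 × 1 × 2 = 78,144,000 bytes.
Track B: 65 minutes = 3,900 s; 44,100 × 3,900 × 1 × 4 = 687,960,000 bytes.
Track C: 4 h 6 min 25 s = 14,785 s; 32,000 × 14,785 × 3 × 8 = 11,354,880,000 bytes.
Total = 12,120,984,000 bytes = 11559.5 MiB.

11559.5 MiB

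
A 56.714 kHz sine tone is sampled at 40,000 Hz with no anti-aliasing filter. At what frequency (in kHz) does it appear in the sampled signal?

Nyquist = 40,000/2 = 20,000 Hz; 56,714 Hz exceeds it.
Alias = |56,714 − 1×40,000| = |56,714 − 40,000| = 16,714 Hz = 16.714 kHz.

16.714 kHz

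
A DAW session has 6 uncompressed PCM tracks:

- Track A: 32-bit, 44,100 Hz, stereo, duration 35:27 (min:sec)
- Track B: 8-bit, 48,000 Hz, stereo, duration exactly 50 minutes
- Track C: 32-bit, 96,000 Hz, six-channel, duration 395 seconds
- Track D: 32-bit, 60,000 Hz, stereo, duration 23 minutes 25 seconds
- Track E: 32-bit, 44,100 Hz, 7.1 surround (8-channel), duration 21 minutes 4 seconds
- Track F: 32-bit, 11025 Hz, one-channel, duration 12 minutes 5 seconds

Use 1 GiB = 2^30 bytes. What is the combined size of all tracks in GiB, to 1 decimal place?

4.1 GiB

Track A: 35:27 (min:sec) = 2,127 s; 44,100 × 2,127 × 4 × 2 = 750,405,600 bytes.
Track B: exactly 50 minutes = 3,000 s; 48,000 × 3,000 × 1 × 2 = 288,000,000 bytes.
Track C: 96,000 × 395 × 4 × 6 = 910,080,000 bytes.
Track D: 23 minutes 25 seconds = 1,405 s; 60,000 × 1,405 × 4 × 2 = 674,400,000 bytes.
Track E: 21 minutes 4 seconds = 1,264 s; 44,100 × 1,264 × 4 × 8 = 1,783,756,800 bytes.
Track F: 12 minutes 5 seconds = 725 s; 11,025 × 725 × 4 × 1 = 31,972,500 bytes.
Total = 4,438,614,900 bytes = 4.1 GiB.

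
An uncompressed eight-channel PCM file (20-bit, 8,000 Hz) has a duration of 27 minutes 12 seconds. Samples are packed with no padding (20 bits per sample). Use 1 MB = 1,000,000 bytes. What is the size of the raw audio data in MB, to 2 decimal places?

261.12 MB

Duration = 27 minutes 12 seconds = 1,632 s.
Bits = 8,000 × 1,632 × 20 × 8 = 2,088,960,000 bits = 261,120,000 bytes.
261,120,000 / 1,000,000 = 261.12 MB.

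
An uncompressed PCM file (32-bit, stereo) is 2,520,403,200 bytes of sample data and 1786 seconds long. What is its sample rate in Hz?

Bytes = sample_rate × seconds × bytes_per_sample × channels.
sample_rate = 2,520,403,200 / (1,786 × 4 × 2) = 2,520,403,200 / 14,288 = 176,400 Hz.

176,400 Hz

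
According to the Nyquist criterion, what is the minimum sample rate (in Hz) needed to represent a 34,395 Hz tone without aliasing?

68,790 Hz

Minimum sample rate = 2 × 34,395 Hz = 68,790 Hz.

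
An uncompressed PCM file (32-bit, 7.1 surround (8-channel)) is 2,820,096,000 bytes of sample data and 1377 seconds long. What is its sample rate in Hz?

Bytes = sample_rate × seconds × bytes_per_sample × channels.
sample_rate = 2,820,096,000 / (1,377 × 4 × 8) = 2,820,096,000 / 44,064 = 64,000 Hz.

64,000 Hz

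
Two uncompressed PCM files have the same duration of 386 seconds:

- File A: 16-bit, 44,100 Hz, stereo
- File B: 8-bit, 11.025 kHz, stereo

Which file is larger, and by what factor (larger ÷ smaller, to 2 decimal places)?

File A: 44,100 × 2 × 2 = 176,400 bytes/s.
File B: 11,025 × 1 × 2 = 22,050 bytes/s.
File A is larger; ratio = 68,090,400 / 8,511,300 = 8.00.

File A, by a factor of 8.00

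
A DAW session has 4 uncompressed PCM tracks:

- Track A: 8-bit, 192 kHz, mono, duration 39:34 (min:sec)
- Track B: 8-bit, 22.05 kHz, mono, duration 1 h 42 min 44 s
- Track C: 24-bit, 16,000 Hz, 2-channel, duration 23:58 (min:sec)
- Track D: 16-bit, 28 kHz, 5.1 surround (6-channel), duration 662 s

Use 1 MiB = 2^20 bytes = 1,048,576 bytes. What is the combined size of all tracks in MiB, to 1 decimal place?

908.1 MiB

Track A: 39:34 (min:sec) = 2,374 s; 192,000 × 2,374 × 1 × 1 = 455,808,000 bytes.
Track B: 1 h 42 min 44 s = 6,164 s; 22,050 × 6,164 × 1 × 1 = 135,916,200 bytes.
Track C: 23:58 (min:sec) = 1,438 s; 16,000 × 1,438 × 3 × 2 = 138,048,000 bytes.
Track D: 28,000 × 662 × 2 × 6 = 222,432,000 bytes.
Total = 952,204,200 bytes = 908.1 MiB.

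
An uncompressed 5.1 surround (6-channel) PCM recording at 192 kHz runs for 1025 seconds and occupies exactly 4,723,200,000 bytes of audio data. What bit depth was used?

Bytes per sample = 4,723,200,000 / (192,000 × 1,025 × 6) = 4,723,200,000 / 1,180,800,000 = 4.
Bit depth = 4 × 8 = 32 bits.

32 bits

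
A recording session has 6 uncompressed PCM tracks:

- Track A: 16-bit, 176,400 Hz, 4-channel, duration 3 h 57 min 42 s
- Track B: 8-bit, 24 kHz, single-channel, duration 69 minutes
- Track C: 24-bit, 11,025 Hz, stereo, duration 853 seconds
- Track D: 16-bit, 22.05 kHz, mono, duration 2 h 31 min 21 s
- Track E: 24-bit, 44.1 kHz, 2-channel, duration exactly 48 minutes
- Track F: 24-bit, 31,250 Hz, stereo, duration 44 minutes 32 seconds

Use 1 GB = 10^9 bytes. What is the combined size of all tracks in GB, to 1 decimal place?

21.9 GB

Track A: 3 h 57 min 42 s = 14,262 s; 176,400 × 14,262 × 2 × 4 = 20,126,534,400 bytes.
Track B: 69 minutes = 4,140 s; 24,000 × 4,140 × 1 × 1 = 99,360,000 bytes.
Track C: 11,025 × 853 × 3 × 2 = 56,425,950 bytes.
Track D: 2 h 31 min 21 s = 9,081 s; 22,050 × 9,081 × 2 × 1 = 400,472,100 bytes.
Track E: exactly 48 minutes = 2,880 s; 44,100 × 2,880 × 3 × 2 = 762,048,000 bytes.
Track F: 44 minutes 32 seconds = 2,672 s; 31,250 × 2,672 × 3 × 2 = 501,000,000 bytes.
Total = 21,945,840,450 bytes = 21.9 GB.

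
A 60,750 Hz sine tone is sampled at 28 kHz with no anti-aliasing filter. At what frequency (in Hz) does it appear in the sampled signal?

4,750 Hz

Nyquist = 28,000/2 = 14,000 Hz; 60,750 Hz exceeds it.
Alias = |60,750 − 2×28,000| = |60,750 − 56,000| = 4,750 Hz.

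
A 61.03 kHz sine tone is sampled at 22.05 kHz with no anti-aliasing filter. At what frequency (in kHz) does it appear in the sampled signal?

5.12 kHz

Nyquist = 22,050/2 = 11,025 Hz; 61,030 Hz exceeds it.
Alias = |61,030 − 3×22,050| = |61,030 − 66,150| = 5,120 Hz = 5.12 kHz.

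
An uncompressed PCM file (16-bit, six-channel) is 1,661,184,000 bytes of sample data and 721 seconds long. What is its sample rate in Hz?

Bytes = sample_rate × seconds × bytes_per_sample × channels.
sample_rate = 1,661,184,000 / (721 × 2 × 6) = 1,661,184,000 / 8,652 = 192,000 Hz.

192,000 Hz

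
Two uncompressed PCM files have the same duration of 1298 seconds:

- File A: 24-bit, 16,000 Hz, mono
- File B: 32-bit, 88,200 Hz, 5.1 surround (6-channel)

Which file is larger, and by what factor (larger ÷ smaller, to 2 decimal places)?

File A: 16,000 × 3 × 1 = 48,000 bytes/s.
File B: 88,200 × 4 × 6 = 2,116,800 bytes/s.
File B is larger; ratio = 2,747,606,400 / 62,304,000 = 44.10.

File B, by a factor of 44.10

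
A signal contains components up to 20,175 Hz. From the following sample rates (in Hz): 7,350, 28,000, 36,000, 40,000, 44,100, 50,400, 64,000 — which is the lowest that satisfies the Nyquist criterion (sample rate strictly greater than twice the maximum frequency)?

Need sample rate > 2 × 20,175 = 40,350 Hz.
Lowest listed rate above 40,350 Hz is 44,100 Hz.

44,100 Hz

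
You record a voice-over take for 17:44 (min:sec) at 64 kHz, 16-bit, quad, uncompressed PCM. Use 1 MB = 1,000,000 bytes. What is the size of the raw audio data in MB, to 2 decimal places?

Duration = 17:44 (min:sec) = 1,064 s.
Bytes = 64,000 samples/s × 1,064 s × 2 bytes/sample × 4 ch = 544,768,000 bytes.
544,768,000 / 1,000,000 = 544.77 MB.

544.77 MB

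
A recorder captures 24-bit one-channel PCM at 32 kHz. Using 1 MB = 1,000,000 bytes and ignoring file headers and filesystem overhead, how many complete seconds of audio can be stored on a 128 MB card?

1,333 seconds

Uncompressed byte rate = 32,000 × 3 × 1 = 96,000 bytes/s.
Capacity = 128 × 1,000,000 = 128,000,000 bytes.
128,000,000 / 96,000 ≈ 1333.33 s → 1,333 seconds.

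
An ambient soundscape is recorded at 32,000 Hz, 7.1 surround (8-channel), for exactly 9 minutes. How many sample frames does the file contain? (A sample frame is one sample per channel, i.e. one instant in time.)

17,280,000 sample frames

exactly 9 minutes = 540 s.
32,000 samples/s × 540 s = 17,280,000 frames.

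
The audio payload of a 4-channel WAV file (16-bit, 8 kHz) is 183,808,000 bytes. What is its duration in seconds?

2,872 seconds

Byte rate = 8,000 × 2 × 4 = 64,000 bytes/s.
Duration = 183,808,000 / 64,000 = 2,872 s.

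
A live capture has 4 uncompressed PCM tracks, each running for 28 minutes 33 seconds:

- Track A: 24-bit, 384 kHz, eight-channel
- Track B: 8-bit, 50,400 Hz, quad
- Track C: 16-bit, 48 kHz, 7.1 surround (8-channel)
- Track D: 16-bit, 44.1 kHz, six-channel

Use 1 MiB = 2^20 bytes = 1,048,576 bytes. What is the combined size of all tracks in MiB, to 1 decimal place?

17504.2 MiB

28 minutes 33 seconds = 1,713 s.
Track A: 384,000 × 1,713 × 3 × 8 = 15,787,008,000 bytes.
Track B: 50,400 × 1,713 × 1 × 4 = 345,340,800 bytes.
Track C: 48,000 × 1,713 × 2 × 8 = 1,315,584,000 bytes.
Track D: 44,100 × 1,713 × 2 × 6 = 906,519,600 bytes.
Total = 18,354,452,400 bytes = 17504.2 MiB.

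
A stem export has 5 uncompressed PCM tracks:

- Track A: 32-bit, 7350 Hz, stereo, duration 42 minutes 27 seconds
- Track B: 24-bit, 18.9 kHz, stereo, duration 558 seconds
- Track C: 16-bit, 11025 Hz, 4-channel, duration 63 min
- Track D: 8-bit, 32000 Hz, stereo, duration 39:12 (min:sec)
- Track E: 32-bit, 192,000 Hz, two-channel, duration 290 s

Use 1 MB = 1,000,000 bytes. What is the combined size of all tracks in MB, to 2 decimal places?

1142.40 MB

Track A: 42 minutes 27 seconds = 2,547 s; 7,350 × 2,547 × 4 × 2 = 149,763,600 bytes.
Track B: 18,900 × 558 × 3 × 2 = 63,277,200 bytes.
Track C: 63 min = 3,780 s; 11,025 × 3,780 × 2 × 4 = 333,396,000 bytes.
Track D: 39:12 (min:sec) = 2,352 s; 32,000 × 2,352 × 1 × 2 = 150,528,000 bytes.
Track E: 192,000 × 290 × 4 × 2 = 445,440,000 bytes.
Total = 1,142,404,800 bytes = 1142.40 MB.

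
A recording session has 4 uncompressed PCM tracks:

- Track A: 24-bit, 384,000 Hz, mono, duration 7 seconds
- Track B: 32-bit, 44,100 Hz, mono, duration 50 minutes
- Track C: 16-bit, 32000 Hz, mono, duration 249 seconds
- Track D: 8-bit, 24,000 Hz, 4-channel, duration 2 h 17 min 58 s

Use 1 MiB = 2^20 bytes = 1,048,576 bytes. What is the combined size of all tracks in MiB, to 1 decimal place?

Track A: 384,000 × 7 × 3 × 1 = 8,064,000 bytes.
Track B: 50 minutes = 3,000 s; 44,100 × 3,000 × 4 × 1 = 529,200,000 bytes.
Track C: 32,000 × 249 × 2 × 1 = 15,936,000 bytes.
Track D: 2 h 17 min 58 s = 8,278 s; 24,000 × 8,278 × 1 × 4 = 794,688,000 bytes.
Total = 1,347,888,000 bytes = 1285.4 MiB.

1285.4 MiB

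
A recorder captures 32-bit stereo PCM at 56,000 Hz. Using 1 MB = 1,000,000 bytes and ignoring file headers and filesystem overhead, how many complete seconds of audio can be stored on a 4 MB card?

8 seconds

Uncompressed byte rate = 56,000 × 4 × 2 = 448,000 bytes/s.
Capacity = 4 × 1,000,000 = 4,000,000 bytes.
4,000,000 / 448,000 ≈ 8.93 s → 8 seconds.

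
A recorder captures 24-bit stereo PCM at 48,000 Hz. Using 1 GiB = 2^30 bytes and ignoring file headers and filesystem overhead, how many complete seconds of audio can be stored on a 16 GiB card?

Uncompressed byte rate = 48,000 × 3 × 2 = 288,000 bytes/s.
Capacity = 16 × 1,073,741,824 = 17,179,869,184 bytes.
17,179,869,184 / 288,000 ≈ 59652.32 s → 59,652 seconds.

59,652 seconds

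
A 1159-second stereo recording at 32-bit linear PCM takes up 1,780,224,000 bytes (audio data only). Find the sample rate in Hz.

192,000 Hz

Bytes = sample_rate × seconds × bytes_per_sample × channels.
sample_rate = 1,780,224,000 / (1,159 × 4 × 2) = 1,780,224,000 / 9,272 = 192,000 Hz.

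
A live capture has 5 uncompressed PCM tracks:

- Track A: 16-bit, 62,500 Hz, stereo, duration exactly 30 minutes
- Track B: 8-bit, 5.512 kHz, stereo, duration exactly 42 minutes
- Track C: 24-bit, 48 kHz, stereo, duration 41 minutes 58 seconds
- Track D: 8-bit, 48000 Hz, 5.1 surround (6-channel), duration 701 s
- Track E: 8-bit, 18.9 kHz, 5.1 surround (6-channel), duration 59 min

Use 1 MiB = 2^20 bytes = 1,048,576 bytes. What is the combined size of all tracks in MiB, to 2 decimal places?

1722.61 MiB

Track A: exactly 30 minutes = 1,800 s; 62,500 × 1,800 × 2 × 2 = 450,000,000 bytes.
Track B: exactly 42 minutes = 2,520 s; 5,512 × 2,520 × 1 × 2 = 27,780,480 bytes.
Track C: 41 minutes 58 seconds = 2,518 s; 48,000 × 2,518 × 3 × 2 = 725,184,000 bytes.
Track D: 48,000 × 701 × 1 × 6 = 201,888,000 bytes.
Track E: 59 min = 3,540 s; 18,900 × 3,540 × 1 × 6 = 401,436,000 bytes.
Total = 1,806,288,480 bytes = 1722.61 MiB.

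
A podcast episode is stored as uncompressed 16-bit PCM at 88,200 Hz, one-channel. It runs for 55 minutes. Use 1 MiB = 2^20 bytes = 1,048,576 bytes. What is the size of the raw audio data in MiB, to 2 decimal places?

Duration = 55 minutes = 3,300 s.
Bytes = 88,200 samples/s × 3,300 s × 2 bytes/sample × 1 ch = 582,120,000 bytes.
582,120,000 / 1,048,576 = 555.15 MiB.

555.15 MiB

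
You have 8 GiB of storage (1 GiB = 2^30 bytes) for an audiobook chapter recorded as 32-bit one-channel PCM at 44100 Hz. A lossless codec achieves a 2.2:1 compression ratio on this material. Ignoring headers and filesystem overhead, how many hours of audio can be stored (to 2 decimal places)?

29.76 hours

Uncompressed byte rate = 44,100 × 4 × 1 = 176,400 bytes/s.
After 2.2:1 compression, effective rate ≈ 80181.82 bytes/s.
Capacity = 8 × 1,073,741,824 = 8,589,934,592 bytes.
8,589,934,592 / effective rate ≈ 107130.7 s → 29.76 hours.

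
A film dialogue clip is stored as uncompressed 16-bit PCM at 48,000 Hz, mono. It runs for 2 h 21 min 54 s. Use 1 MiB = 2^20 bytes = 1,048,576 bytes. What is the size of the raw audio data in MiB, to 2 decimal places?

Duration = 2 h 21 min 54 s = 8,514 s.
Bytes = 48,000 samples/s × 8,514 s × 2 bytes/sample × 1 ch = 817,344,000 bytes.
817,344,000 / 1,048,576 = 779.48 MiB.

779.48 MiB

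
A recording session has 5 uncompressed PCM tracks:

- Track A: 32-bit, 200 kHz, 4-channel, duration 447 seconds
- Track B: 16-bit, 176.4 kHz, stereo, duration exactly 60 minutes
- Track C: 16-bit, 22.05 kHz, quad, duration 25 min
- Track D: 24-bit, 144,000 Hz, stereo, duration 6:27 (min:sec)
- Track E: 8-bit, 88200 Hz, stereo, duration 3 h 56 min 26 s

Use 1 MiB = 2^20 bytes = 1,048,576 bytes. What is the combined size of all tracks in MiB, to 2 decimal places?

Track A: 200,000 × 447 × 4 × 4 = 1,430,400,000 bytes.
Track B: exactly 60 minutes = 3,600 s; 176,400 × 3,600 × 2 × 2 = 2,540,160,000 bytes.
Track C: 25 min = 1,500 s; 22,050 × 1,500 × 2 × 4 = 264,600,000 bytes.
Track D: 6:27 (min:sec) = 387 s; 144,000 × 387 × 3 × 2 = 334,368,000 bytes.
Track E: 3 h 56 min 26 s = 14,186 s; 88,200 × 14,186 × 1 × 2 = 2,502,410,400 bytes.
Total = 7,071,938,400 bytes = 6744.33 MiB.

6744.33 MiB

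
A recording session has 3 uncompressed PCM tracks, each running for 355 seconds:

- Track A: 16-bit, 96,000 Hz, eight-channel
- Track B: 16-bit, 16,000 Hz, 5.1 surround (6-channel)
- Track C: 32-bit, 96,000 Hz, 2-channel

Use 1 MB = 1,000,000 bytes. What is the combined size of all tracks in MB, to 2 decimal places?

886.08 MB

Track A: 96,000 × 355 × 2 × 8 = 545,280,000 bytes.
Track B: 16,000 × 355 × 2 × 6 = 68,160,000 bytes.
Track C: 96,000 × 355 × 4 × 2 = 272,640,000 bytes.
Total = 886,080,000 bytes = 886.08 MB.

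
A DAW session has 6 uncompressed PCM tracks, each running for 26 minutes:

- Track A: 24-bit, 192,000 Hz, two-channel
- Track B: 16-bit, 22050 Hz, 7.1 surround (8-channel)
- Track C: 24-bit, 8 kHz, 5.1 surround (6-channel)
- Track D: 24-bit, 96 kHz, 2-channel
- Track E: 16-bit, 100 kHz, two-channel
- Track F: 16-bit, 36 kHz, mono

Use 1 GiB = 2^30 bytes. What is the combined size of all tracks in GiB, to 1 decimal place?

26 minutes = 1,560 s.
Track A: 192,000 × 1,560 × 3 × 2 = 1,797,120,000 bytes.
Track B: 22,050 × 1,560 × 2 × 8 = 550,368,000 bytes.
Track C: 8,000 × 1,560 × 3 × 6 = 224,640,000 bytes.
Track D: 96,000 × 1,560 × 3 × 2 = 898,560,000 bytes.
Track E: 100,000 × 1,560 × 2 × 2 = 624,000,000 bytes.
Track F: 36,000 × 1,560 × 2 × 1 = 112,320,000 bytes.
Total = 4,207,008,000 bytes = 3.9 GiB.

3.9 GiB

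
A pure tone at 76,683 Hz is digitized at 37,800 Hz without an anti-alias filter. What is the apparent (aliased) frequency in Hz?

Nyquist = 37,800/2 = 18,900 Hz; 76,683 Hz exceeds it.
Alias = |76,683 − 2×37,800| = |76,683 − 75,600| = 1,083 Hz.

1,083 Hz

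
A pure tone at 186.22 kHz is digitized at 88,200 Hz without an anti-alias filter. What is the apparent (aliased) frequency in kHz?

9.82 kHz

Nyquist = 88,200/2 = 44,100 Hz; 186,220 Hz exceeds it.
Alias = |186,220 − 2×88,200| = |186,220 − 176,400| = 9,820 Hz = 9.82 kHz.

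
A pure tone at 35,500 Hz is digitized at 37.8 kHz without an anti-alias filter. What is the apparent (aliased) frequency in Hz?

Nyquist = 37,800/2 = 18,900 Hz; 35,500 Hz exceeds it.
Alias = |35,500 − 1×37,800| = |35,500 − 37,800| = 2,300 Hz.

2,300 Hz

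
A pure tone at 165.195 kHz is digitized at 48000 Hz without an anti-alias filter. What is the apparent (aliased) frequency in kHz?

21.195 kHz

Nyquist = 48,000/2 = 24,000 Hz; 165,195 Hz exceeds it.
Alias = |165,195 − 3×48,000| = |165,195 − 144,000| = 21,195 Hz = 21.195 kHz.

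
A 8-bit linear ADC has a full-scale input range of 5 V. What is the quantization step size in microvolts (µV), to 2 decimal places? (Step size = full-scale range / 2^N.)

19531.25 µV

5 V / 2^8 = 5 / 256 V = 19531.25 µV.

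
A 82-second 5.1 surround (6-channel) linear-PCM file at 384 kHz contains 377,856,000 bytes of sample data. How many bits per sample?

Bytes per sample = 377,856,000 / (384,000 × 82 × 6) = 377,856,000 / 188,928,000 = 2.
Bit depth = 2 × 8 = 16 bits.

16 bits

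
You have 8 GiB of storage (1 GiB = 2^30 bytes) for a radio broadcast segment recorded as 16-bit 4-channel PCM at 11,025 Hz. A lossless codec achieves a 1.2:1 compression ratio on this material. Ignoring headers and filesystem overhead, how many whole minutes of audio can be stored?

Uncompressed byte rate = 11,025 × 2 × 4 = 88,200 bytes/s.
After 1.2:1 compression, effective rate ≈ 73500 bytes/s.
Capacity = 8 × 1,073,741,824 = 8,589,934,592 bytes.
8,589,934,592 / effective rate ≈ 116869.86 s → 1,947 minutes.

1,947 minutes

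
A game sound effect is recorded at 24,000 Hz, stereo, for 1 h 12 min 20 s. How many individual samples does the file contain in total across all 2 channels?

208,320,000 samples

1 h 12 min 20 s = 4,340 s.
24,000 × 4,340 s × 2 ch = 208,320,000 samples.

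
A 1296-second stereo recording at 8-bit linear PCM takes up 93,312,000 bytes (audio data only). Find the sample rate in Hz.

36,000 Hz

Bytes = sample_rate × seconds × bytes_per_sample × channels.
sample_rate = 93,312,000 / (1,296 × 1 × 2) = 93,312,000 / 2,592 = 36,000 Hz.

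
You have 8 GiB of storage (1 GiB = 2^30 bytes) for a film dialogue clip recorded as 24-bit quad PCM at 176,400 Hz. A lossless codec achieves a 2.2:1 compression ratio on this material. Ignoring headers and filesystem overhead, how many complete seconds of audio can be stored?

8,927 seconds

Uncompressed byte rate = 176,400 × 3 × 4 = 2,116,800 bytes/s.
After 2.2:1 compression, effective rate ≈ 962181.82 bytes/s.
Capacity = 8 × 1,073,741,824 = 8,589,934,592 bytes.
8,589,934,592 / effective rate ≈ 8927.56 s → 8,927 seconds.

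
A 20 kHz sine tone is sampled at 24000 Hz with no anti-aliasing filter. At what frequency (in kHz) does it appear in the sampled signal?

Nyquist = 24,000/2 = 12,000 Hz; 20,000 Hz exceeds it.
Alias = |20,000 − 1×24,000| = |20,000 − 24,000| = 4,000 Hz = 4 kHz.

4 kHz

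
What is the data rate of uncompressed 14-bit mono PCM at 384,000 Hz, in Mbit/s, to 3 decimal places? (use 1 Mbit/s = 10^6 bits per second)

Bit rate = 384,000 × 14 × 1 = 5,376,000 bits/s.
= 5.376 Mbit/s.

5.376 Mbit/s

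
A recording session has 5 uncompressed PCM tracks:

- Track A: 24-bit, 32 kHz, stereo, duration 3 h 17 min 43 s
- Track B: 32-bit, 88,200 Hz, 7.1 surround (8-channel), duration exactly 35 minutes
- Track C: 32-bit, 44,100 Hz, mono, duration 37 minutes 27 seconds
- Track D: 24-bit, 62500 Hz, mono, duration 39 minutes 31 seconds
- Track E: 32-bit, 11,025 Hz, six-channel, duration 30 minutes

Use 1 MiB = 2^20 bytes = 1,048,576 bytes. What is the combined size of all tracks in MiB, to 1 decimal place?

9080.8 MiB

Track A: 3 h 17 min 43 s = 11,863 s; 32,000 × 11,863 × 3 × 2 = 2,277,696,000 bytes.
Track B: exactly 35 minutes = 2,100 s; 88,200 × 2,100 × 4 × 8 = 5,927,040,000 bytes.
Track C: 37 minutes 27 seconds = 2,247 s; 44,100 × 2,247 × 4 × 1 = 396,370,800 bytes.
Track D: 39 minutes 31 seconds = 2,371 s; 62,500 × 2,371 × 3 × 1 = 444,562,500 bytes.
Track E: 30 minutes = 1,800 s; 11,025 × 1,800 × 4 × 6 = 476,280,000 bytes.
Total = 9,521,949,300 bytes = 9080.8 MiB.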